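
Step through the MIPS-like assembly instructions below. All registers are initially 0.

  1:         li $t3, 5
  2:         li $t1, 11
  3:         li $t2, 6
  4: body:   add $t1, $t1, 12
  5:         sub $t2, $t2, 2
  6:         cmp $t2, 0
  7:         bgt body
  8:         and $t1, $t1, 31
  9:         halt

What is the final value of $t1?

li $t3, 5 → $t3=5
li $t1, 11 → $t1=11
li $t2, 6 → $t2=6
add $t1, $t1, 12 → $t1=11+12=23
sub $t2, $t2, 2 → $t2=6-2=4
cmp $t2, 0  (cmp 4,0)
bgt body: taken
add $t1, $t1, 12 → $t1=23+12=35
sub $t2, $t2, 2 → $t2=4-2=2
cmp $t2, 0  (cmp 2,0)
bgt body: taken
add $t1, $t1, 12 → $t1=35+12=47
sub $t2, $t2, 2 → $t2=2-2=0
cmp $t2, 0  (cmp 0,0)
bgt body: not taken
and $t1, $t1, 31 → $t1=47&31=15
halt.

15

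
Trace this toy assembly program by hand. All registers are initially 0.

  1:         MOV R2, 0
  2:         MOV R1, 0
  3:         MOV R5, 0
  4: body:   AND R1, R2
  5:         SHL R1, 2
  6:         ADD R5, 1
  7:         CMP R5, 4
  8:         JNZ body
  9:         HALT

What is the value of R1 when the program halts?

0

after MOV R2, 0: R2=0
after MOV R1, 0: R1=0
after MOV R5, 0: R5=0
after AND R1, R2: R1=0&0=0
after SHL R1, 2: R1=0<<2=0
after ADD R5, 1: R5=0+1=1
CMP R5, 4  (cmp 1,4)
JNZ body: taken
after AND R1, R2: R1=0&0=0
after SHL R1, 2: R1=0<<2=0
after ADD R5, 1: R5=1+1=2
CMP R5, 4  (cmp 2,4)
JNZ body: taken
after AND R1, R2: R1=0&0=0
after SHL R1, 2: R1=0<<2=0
after ADD R5, 1: R5=2+1=3
CMP R5, 4  (cmp 3,4)
JNZ body: taken
after AND R1, R2: R1=0&0=0
after SHL R1, 2: R1=0<<2=0
after ADD R5, 1: R5=3+1=4
CMP R5, 4  (cmp 4,4)
JNZ body: not taken
halt.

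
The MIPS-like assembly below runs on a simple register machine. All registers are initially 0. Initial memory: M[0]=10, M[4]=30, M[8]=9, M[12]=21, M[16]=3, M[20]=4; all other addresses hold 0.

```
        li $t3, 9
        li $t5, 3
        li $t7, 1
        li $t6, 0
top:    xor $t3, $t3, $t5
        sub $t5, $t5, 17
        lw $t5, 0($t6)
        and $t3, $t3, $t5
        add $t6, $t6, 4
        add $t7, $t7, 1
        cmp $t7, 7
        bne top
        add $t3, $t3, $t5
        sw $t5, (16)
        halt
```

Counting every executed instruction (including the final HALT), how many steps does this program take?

$t3=9
$t5=3
$t7=1
$t6=0
$t3=9^3=10
$t5=3-17=-14
$t5=M[0]=10
$t3=10&10=10
$t6=0+4=4
$t7=1+1=2
cmp $t7, 7  (cmp 2,7)
bne top: taken
$t3=10^10=0
$t5=10-17=-7
$t5=M[4]=30
$t3=0&30=0
$t6=4+4=8
$t7=2+1=3
cmp $t7, 7  (cmp 3,7)
bne top: taken
$t3=0^30=30
$t5=30-17=13
$t5=M[8]=9
$t3=30&9=8
$t6=8+4=12
$t7=3+1=4
cmp $t7, 7  (cmp 4,7)
bne top: taken
$t3=8^9=1
$t5=9-17=-8
$t5=M[12]=21
$t3=1&21=1
$t6=12+4=16
$t7=4+1=5
cmp $t7, 7  (cmp 5,7)
bne top: taken
$t3=1^21=20
$t5=21-17=4
$t5=M[16]=3
$t3=20&3=0
$t6=16+4=20
$t7=5+1=6
cmp $t7, 7  (cmp 6,7)
bne top: taken
$t3=0^3=3
$t5=3-17=-14
$t5=M[20]=4
$t3=3&4=0
$t6=20+4=24
$t7=6+1=7
cmp $t7, 7  (cmp 7,7)
bne top: not taken
$t3=0+4=4
sw $t5, (16) → M[16]=4
halt.
Total executed instructions: 55.

55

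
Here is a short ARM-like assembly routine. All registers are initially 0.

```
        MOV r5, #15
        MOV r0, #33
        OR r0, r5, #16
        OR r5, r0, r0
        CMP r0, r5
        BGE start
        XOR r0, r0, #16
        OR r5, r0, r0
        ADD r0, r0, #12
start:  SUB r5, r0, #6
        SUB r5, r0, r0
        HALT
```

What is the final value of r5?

after MOV r5, #15: r5=15
after MOV r0, #33: r0=33
after OR r0, r5, #16: r0=15|16=31
after OR r5, r0, r0: r5=31|31=31
CMP r0, r5  (cmp 31,31)
BGE start: taken
after SUB r5, r0, #6: r5=31-6=25
after SUB r5, r0, r0: r5=31-31=0
halt.

0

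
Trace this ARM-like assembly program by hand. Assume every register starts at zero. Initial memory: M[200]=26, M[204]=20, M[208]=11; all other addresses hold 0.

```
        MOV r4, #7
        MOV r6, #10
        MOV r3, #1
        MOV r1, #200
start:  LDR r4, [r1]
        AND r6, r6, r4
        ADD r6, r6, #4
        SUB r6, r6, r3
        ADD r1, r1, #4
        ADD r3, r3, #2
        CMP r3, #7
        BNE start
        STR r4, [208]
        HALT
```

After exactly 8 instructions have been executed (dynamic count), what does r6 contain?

MOV r4, #7 → r4=7
MOV r6, #10 → r6=10
MOV r3, #1 → r3=1
MOV r1, #200 → r1=200
LDR r4, [r1] → r4=M[200]=26
AND r6, r6, r4 → r6=10&26=10
ADD r6, r6, #4 → r6=10+4=14
SUB r6, r6, r3 → r6=14-1=13
After step 8: r6 = 13.

13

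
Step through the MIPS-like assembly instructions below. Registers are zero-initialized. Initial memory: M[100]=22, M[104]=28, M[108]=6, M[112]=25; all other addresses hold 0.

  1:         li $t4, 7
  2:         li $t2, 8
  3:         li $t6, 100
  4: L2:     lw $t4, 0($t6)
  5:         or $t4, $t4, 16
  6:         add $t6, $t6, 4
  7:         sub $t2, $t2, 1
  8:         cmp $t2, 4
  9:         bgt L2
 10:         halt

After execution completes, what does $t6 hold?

116

$t4=7
$t2=8
$t6=100
$t4=M[100]=22
$t4=22|16=22
$t6=100+4=104
$t2=8-1=7
cmp $t2, 4  (cmp 7,4)
bgt L2: taken
$t4=M[104]=28
$t4=28|16=28
$t6=104+4=108
$t2=7-1=6
cmp $t2, 4  (cmp 6,4)
bgt L2: taken
$t4=M[108]=6
$t4=6|16=22
$t6=108+4=112
$t2=6-1=5
cmp $t2, 4  (cmp 5,4)
bgt L2: taken
$t4=M[112]=25
$t4=25|16=25
$t6=112+4=116
$t2=5-1=4
cmp $t2, 4  (cmp 4,4)
bgt L2: not taken
halt.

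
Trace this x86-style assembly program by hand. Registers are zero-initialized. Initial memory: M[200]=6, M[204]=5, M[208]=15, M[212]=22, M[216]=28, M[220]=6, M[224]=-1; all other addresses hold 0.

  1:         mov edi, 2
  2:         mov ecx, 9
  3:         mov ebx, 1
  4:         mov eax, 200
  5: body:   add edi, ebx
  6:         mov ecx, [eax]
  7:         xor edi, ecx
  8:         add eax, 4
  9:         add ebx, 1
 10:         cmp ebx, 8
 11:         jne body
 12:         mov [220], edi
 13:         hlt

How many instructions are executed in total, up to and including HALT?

after mov edi, 2: edi=2
after mov ecx, 9: ecx=9
after mov ebx, 1: ebx=1
after mov eax, 200: eax=200
after add edi, ebx: edi=2+1=3
after mov ecx, [eax]: ecx=M[200]=6
after xor edi, ecx: edi=3^6=5
after add eax, 4: eax=200+4=204
after add ebx, 1: ebx=1+1=2
cmp ebx, 8  (cmp 2,8)
jne body: taken
after add edi, ebx: edi=5+2=7
after mov ecx, [eax]: ecx=M[204]=5
after xor edi, ecx: edi=7^5=2
after add eax, 4: eax=204+4=208
after add ebx, 1: ebx=2+1=3
cmp ebx, 8  (cmp 3,8)
jne body: taken
after add edi, ebx: edi=2+3=5
after mov ecx, [eax]: ecx=M[208]=15
after xor edi, ecx: edi=5^15=10
after add eax, 4: eax=208+4=212
after add ebx, 1: ebx=3+1=4
cmp ebx, 8  (cmp 4,8)
jne body: taken
after add edi, ebx: edi=10+4=14
after mov ecx, [eax]: ecx=M[212]=22
after xor edi, ecx: edi=14^22=24
after add eax, 4: eax=212+4=216
after add ebx, 1: ebx=4+1=5
cmp ebx, 8  (cmp 5,8)
jne body: taken
after add edi, ebx: edi=24+5=29
after mov ecx, [eax]: ecx=M[216]=28
after xor edi, ecx: edi=29^28=1
after add eax, 4: eax=216+4=220
after add ebx, 1: ebx=5+1=6
cmp ebx, 8  (cmp 6,8)
jne body: taken
after add edi, ebx: edi=1+6=7
after mov ecx, [eax]: ecx=M[220]=6
after xor edi, ecx: edi=7^6=1
after add eax, 4: eax=220+4=224
after add ebx, 1: ebx=6+1=7
cmp ebx, 8  (cmp 7,8)
jne body: taken
after add edi, ebx: edi=1+7=8
after mov ecx, [eax]: ecx=M[224]=-1
after xor edi, ecx: edi=8^(-1)=-9
after add eax, 4: eax=224+4=228
after add ebx, 1: ebx=7+1=8
cmp ebx, 8  (cmp 8,8)
jne body: not taken
mov [220], edi → M[220]=-9
halt.
Total executed instructions: 55.

55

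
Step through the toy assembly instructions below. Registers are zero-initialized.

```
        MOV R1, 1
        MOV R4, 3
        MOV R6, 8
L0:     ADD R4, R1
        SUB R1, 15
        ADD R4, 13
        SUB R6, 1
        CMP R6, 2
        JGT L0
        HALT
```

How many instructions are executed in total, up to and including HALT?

40

MOV R1, 1 → R1=1
MOV R4, 3 → R4=3
MOV R6, 8 → R6=8
ADD R4, R1 → R4=3+1=4
SUB R1, 15 → R1=1-15=-14
ADD R4, 13 → R4=4+13=17
SUB R6, 1 → R6=8-1=7
CMP R6, 2  (cmp 7,2)
JGT L0: taken
ADD R4, R1 → R4=17+(-14)=3
SUB R1, 15 → R1=(-14)-15=-29
ADD R4, 13 → R4=3+13=16
SUB R6, 1 → R6=7-1=6
CMP R6, 2  (cmp 6,2)
JGT L0: taken
ADD R4, R1 → R4=16+(-29)=-13
SUB R1, 15 → R1=(-29)-15=-44
ADD R4, 13 → R4=(-13)+13=0
SUB R6, 1 → R6=6-1=5
CMP R6, 2  (cmp 5,2)
JGT L0: taken
ADD R4, R1 → R4=0+(-44)=-44
SUB R1, 15 → R1=(-44)-15=-59
ADD R4, 13 → R4=(-44)+13=-31
SUB R6, 1 → R6=5-1=4
CMP R6, 2  (cmp 4,2)
JGT L0: taken
ADD R4, R1 → R4=(-31)+(-59)=-90
SUB R1, 15 → R1=(-59)-15=-74
ADD R4, 13 → R4=(-90)+13=-77
SUB R6, 1 → R6=4-1=3
CMP R6, 2  (cmp 3,2)
JGT L0: taken
ADD R4, R1 → R4=(-77)+(-74)=-151
SUB R1, 15 → R1=(-74)-15=-89
ADD R4, 13 → R4=(-151)+13=-138
SUB R6, 1 → R6=3-1=2
CMP R6, 2  (cmp 2,2)
JGT L0: not taken
halt.
Total executed instructions: 40.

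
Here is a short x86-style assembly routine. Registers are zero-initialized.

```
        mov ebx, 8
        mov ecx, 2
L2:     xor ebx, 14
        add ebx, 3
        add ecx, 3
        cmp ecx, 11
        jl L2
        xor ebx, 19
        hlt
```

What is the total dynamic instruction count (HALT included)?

after mov ebx, 8: ebx=8
after mov ecx, 2: ecx=2
after xor ebx, 14: ebx=8^14=6
after add ebx, 3: ebx=6+3=9
after add ecx, 3: ecx=2+3=5
cmp ecx, 11  (cmp 5,11)
jl L2: taken
after xor ebx, 14: ebx=9^14=7
after add ebx, 3: ebx=7+3=10
after add ecx, 3: ecx=5+3=8
cmp ecx, 11  (cmp 8,11)
jl L2: taken
after xor ebx, 14: ebx=10^14=4
after add ebx, 3: ebx=4+3=7
after add ecx, 3: ecx=8+3=11
cmp ecx, 11  (cmp 11,11)
jl L2: not taken
after xor ebx, 19: ebx=7^19=20
halt.
Total executed instructions: 19.

19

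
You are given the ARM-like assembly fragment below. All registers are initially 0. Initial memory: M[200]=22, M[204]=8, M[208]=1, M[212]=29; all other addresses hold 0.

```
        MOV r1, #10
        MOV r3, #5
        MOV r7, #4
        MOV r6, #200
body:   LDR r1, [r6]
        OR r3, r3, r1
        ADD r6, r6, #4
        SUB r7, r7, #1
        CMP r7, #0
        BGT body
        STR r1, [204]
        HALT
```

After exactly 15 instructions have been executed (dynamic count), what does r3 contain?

r1=10
r3=5
r7=4
r6=200
r1=M[200]=22
r3=5|22=23
r6=200+4=204
r7=4-1=3
CMP r7, #0  (cmp 3,0)
BGT body: taken
r1=M[204]=8
r3=23|8=31
r6=204+4=208
r7=3-1=2
CMP r7, #0  (cmp 2,0)
After step 15: r3 = 31.

31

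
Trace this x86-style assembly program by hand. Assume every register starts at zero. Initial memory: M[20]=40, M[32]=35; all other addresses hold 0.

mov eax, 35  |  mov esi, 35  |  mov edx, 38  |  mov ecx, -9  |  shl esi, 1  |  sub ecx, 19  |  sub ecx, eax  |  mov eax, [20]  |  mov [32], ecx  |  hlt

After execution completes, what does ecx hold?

-63

mov eax, 35 → eax=35
mov esi, 35 → esi=35
mov edx, 38 → edx=38
mov ecx, -9 → ecx=-9
shl esi, 1 → esi=35<<1=70
sub ecx, 19 → ecx=(-9)-19=-28
sub ecx, eax → ecx=(-28)-35=-63
mov eax, [20] → eax=M[20]=40
mov [32], ecx → M[32]=-63
halt.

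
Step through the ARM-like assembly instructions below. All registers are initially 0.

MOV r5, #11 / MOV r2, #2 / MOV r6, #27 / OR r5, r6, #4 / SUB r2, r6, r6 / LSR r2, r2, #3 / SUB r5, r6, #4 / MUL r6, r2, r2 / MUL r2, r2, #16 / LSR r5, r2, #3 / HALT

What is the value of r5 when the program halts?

0

after MOV r5, #11: r5=11
after MOV r2, #2: r2=2
after MOV r6, #27: r6=27
after OR r5, r6, #4: r5=27|4=31
after SUB r2, r6, r6: r2=27-27=0
after LSR r2, r2, #3: r2=0>>3=0
after SUB r5, r6, #4: r5=27-4=23
after MUL r6, r2, r2: r6=0*0=0
after MUL r2, r2, #16: r2=0*16=0
after LSR r5, r2, #3: r5=0>>3=0
halt.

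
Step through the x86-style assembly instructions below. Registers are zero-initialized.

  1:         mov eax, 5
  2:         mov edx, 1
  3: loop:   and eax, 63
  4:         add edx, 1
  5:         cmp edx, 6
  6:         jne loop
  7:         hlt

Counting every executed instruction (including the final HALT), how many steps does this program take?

23

after mov eax, 5: eax=5
after mov edx, 1: edx=1
after and eax, 63: eax=5&63=5
after add edx, 1: edx=1+1=2
cmp edx, 6  (cmp 2,6)
jne loop: taken
after and eax, 63: eax=5&63=5
after add edx, 1: edx=2+1=3
cmp edx, 6  (cmp 3,6)
jne loop: taken
after and eax, 63: eax=5&63=5
after add edx, 1: edx=3+1=4
cmp edx, 6  (cmp 4,6)
jne loop: taken
after and eax, 63: eax=5&63=5
after add edx, 1: edx=4+1=5
cmp edx, 6  (cmp 5,6)
jne loop: taken
after and eax, 63: eax=5&63=5
after add edx, 1: edx=5+1=6
cmp edx, 6  (cmp 6,6)
jne loop: not taken
halt.
Total executed instructions: 23.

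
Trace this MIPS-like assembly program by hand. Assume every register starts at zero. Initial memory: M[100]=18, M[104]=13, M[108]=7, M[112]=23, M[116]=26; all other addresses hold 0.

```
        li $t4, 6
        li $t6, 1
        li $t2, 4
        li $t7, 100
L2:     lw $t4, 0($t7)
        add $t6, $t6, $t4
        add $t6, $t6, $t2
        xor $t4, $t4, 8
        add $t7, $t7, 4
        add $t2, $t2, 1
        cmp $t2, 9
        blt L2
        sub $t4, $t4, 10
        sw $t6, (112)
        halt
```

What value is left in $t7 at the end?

li $t4, 6 → $t4=6
li $t6, 1 → $t6=1
li $t2, 4 → $t2=4
li $t7, 100 → $t7=100
lw $t4, 0($t7) → $t4=M[100]=18
add $t6, $t6, $t4 → $t6=1+18=19
add $t6, $t6, $t2 → $t6=19+4=23
xor $t4, $t4, 8 → $t4=18^8=26
add $t7, $t7, 4 → $t7=100+4=104
add $t2, $t2, 1 → $t2=4+1=5
cmp $t2, 9  (cmp 5,9)
blt L2: taken
lw $t4, 0($t7) → $t4=M[104]=13
add $t6, $t6, $t4 → $t6=23+13=36
add $t6, $t6, $t2 → $t6=36+5=41
xor $t4, $t4, 8 → $t4=13^8=5
add $t7, $t7, 4 → $t7=104+4=108
add $t2, $t2, 1 → $t2=5+1=6
cmp $t2, 9  (cmp 6,9)
blt L2: taken
lw $t4, 0($t7) → $t4=M[108]=7
add $t6, $t6, $t4 → $t6=41+7=48
add $t6, $t6, $t2 → $t6=48+6=54
xor $t4, $t4, 8 → $t4=7^8=15
add $t7, $t7, 4 → $t7=108+4=112
add $t2, $t2, 1 → $t2=6+1=7
cmp $t2, 9  (cmp 7,9)
blt L2: taken
lw $t4, 0($t7) → $t4=M[112]=23
add $t6, $t6, $t4 → $t6=54+23=77
add $t6, $t6, $t2 → $t6=77+7=84
xor $t4, $t4, 8 → $t4=23^8=31
add $t7, $t7, 4 → $t7=112+4=116
add $t2, $t2, 1 → $t2=7+1=8
cmp $t2, 9  (cmp 8,9)
blt L2: taken
lw $t4, 0($t7) → $t4=M[116]=26
add $t6, $t6, $t4 → $t6=84+26=110
add $t6, $t6, $t2 → $t6=110+8=118
xor $t4, $t4, 8 → $t4=26^8=18
add $t7, $t7, 4 → $t7=116+4=120
add $t2, $t2, 1 → $t2=8+1=9
cmp $t2, 9  (cmp 9,9)
blt L2: not taken
sub $t4, $t4, 10 → $t4=18-10=8
sw $t6, (112) → M[112]=118
halt.

120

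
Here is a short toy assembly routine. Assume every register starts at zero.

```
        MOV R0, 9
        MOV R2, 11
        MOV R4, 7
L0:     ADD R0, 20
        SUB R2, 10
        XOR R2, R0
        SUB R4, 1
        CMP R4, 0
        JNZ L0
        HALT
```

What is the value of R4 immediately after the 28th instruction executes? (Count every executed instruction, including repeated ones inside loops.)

3

MOV R0, 9 → R0=9
MOV R2, 11 → R2=11
MOV R4, 7 → R4=7
ADD R0, 20 → R0=9+20=29
SUB R2, 10 → R2=11-10=1
XOR R2, R0 → R2=1^29=28
SUB R4, 1 → R4=7-1=6
CMP R4, 0  (cmp 6,0)
JNZ L0: taken
ADD R0, 20 → R0=29+20=49
SUB R2, 10 → R2=28-10=18
XOR R2, R0 → R2=18^49=35
SUB R4, 1 → R4=6-1=5
CMP R4, 0  (cmp 5,0)
JNZ L0: taken
ADD R0, 20 → R0=49+20=69
SUB R2, 10 → R2=35-10=25
XOR R2, R0 → R2=25^69=92
SUB R4, 1 → R4=5-1=4
CMP R4, 0  (cmp 4,0)
JNZ L0: taken
ADD R0, 20 → R0=69+20=89
SUB R2, 10 → R2=92-10=82
XOR R2, R0 → R2=82^89=11
SUB R4, 1 → R4=4-1=3
CMP R4, 0  (cmp 3,0)
JNZ L0: taken
ADD R0, 20 → R0=89+20=109
After step 28: R4 = 3.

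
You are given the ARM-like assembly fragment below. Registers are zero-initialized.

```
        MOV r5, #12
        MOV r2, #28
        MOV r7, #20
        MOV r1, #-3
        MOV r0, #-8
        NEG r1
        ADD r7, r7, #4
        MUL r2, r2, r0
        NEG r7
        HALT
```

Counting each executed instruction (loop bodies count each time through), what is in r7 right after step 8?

24

r5=12
r2=28
r7=20
r1=-3
r0=-8
r1=-(-3)=3
r7=20+4=24
r2=28*(-8)=-224
After step 8: r7 = 24.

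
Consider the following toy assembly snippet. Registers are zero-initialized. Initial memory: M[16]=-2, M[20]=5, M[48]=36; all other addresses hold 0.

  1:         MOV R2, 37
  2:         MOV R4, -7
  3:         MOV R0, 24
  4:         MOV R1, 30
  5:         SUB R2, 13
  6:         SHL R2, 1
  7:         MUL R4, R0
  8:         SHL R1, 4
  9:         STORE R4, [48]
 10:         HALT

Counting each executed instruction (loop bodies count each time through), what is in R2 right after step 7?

after MOV R2, 37: R2=37
after MOV R4, -7: R4=-7
after MOV R0, 24: R0=24
after MOV R1, 30: R1=30
after SUB R2, 13: R2=37-13=24
after SHL R2, 1: R2=24<<1=48
after MUL R4, R0: R4=(-7)*24=-168
After step 7: R2 = 48.

48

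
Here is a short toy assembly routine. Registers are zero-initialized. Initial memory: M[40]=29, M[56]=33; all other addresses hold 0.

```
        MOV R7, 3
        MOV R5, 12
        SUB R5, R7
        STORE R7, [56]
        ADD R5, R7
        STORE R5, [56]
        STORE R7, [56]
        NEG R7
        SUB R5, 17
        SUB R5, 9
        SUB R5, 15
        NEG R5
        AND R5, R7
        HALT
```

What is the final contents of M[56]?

3

after MOV R7, 3: R7=3
after MOV R5, 12: R5=12
after SUB R5, R7: R5=12-3=9
STORE R7, [56] → M[56]=3
after ADD R5, R7: R5=9+3=12
STORE R5, [56] → M[56]=12
STORE R7, [56] → M[56]=3
after NEG R7: R7=-(3)=-3
after SUB R5, 17: R5=12-17=-5
after SUB R5, 9: R5=(-5)-9=-14
after SUB R5, 15: R5=(-14)-15=-29
after NEG R5: R5=-(-29)=29
after AND R5, R7: R5=29&(-3)=29
halt.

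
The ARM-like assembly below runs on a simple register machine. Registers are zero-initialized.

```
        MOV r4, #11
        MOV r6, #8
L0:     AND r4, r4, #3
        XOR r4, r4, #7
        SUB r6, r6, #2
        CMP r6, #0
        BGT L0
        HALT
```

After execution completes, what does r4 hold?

7

MOV r4, #11 → r4=11
MOV r6, #8 → r6=8
AND r4, r4, #3 → r4=11&3=3
XOR r4, r4, #7 → r4=3^7=4
SUB r6, r6, #2 → r6=8-2=6
CMP r6, #0  (cmp 6,0)
BGT L0: taken
AND r4, r4, #3 → r4=4&3=0
XOR r4, r4, #7 → r4=0^7=7
SUB r6, r6, #2 → r6=6-2=4
CMP r6, #0  (cmp 4,0)
BGT L0: taken
AND r4, r4, #3 → r4=7&3=3
XOR r4, r4, #7 → r4=3^7=4
SUB r6, r6, #2 → r6=4-2=2
CMP r6, #0  (cmp 2,0)
BGT L0: taken
AND r4, r4, #3 → r4=4&3=0
XOR r4, r4, #7 → r4=0^7=7
SUB r6, r6, #2 → r6=2-2=0
CMP r6, #0  (cmp 0,0)
BGT L0: not taken
halt.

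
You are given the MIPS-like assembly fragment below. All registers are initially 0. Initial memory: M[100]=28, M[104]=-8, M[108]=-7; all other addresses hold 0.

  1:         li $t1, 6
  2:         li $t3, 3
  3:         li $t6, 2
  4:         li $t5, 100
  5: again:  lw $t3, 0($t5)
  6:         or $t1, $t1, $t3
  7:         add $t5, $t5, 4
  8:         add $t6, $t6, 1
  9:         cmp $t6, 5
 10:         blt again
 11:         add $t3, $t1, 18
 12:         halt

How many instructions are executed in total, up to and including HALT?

24

$t1=6
$t3=3
$t6=2
$t5=100
$t3=M[100]=28
$t1=6|28=30
$t5=100+4=104
$t6=2+1=3
cmp $t6, 5  (cmp 3,5)
blt again: taken
$t3=M[104]=-8
$t1=30|(-8)=-2
$t5=104+4=108
$t6=3+1=4
cmp $t6, 5  (cmp 4,5)
blt again: taken
$t3=M[108]=-7
$t1=(-2)|(-7)=-1
$t5=108+4=112
$t6=4+1=5
cmp $t6, 5  (cmp 5,5)
blt again: not taken
$t3=(-1)+18=17
halt.
Total executed instructions: 24.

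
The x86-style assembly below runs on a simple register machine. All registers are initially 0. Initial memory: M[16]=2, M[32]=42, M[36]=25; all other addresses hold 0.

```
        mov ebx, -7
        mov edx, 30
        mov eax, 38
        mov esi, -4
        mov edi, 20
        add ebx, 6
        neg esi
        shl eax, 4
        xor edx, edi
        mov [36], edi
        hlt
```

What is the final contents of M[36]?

after mov ebx, -7: ebx=-7
after mov edx, 30: edx=30
after mov eax, 38: eax=38
after mov esi, -4: esi=-4
after mov edi, 20: edi=20
after add ebx, 6: ebx=(-7)+6=-1
after neg esi: esi=-(-4)=4
after shl eax, 4: eax=38<<4=608
after xor edx, edi: edx=30^20=10
mov [36], edi → M[36]=20
halt.

20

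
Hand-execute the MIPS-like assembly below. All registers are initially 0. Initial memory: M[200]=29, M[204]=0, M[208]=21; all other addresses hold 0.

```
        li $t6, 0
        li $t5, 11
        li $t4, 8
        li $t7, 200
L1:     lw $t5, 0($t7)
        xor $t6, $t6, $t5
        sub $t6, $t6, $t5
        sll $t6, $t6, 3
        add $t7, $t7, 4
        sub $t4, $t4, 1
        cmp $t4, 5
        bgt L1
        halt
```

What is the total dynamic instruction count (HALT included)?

$t6=0
$t5=11
$t4=8
$t7=200
$t5=M[200]=29
$t6=0^29=29
$t6=29-29=0
$t6=0<<3=0
$t7=200+4=204
$t4=8-1=7
cmp $t4, 5  (cmp 7,5)
bgt L1: taken
$t5=M[204]=0
$t6=0^0=0
$t6=0-0=0
$t6=0<<3=0
$t7=204+4=208
$t4=7-1=6
cmp $t4, 5  (cmp 6,5)
bgt L1: taken
$t5=M[208]=21
$t6=0^21=21
$t6=21-21=0
$t6=0<<3=0
$t7=208+4=212
$t4=6-1=5
cmp $t4, 5  (cmp 5,5)
bgt L1: not taken
halt.
Total executed instructions: 29.

29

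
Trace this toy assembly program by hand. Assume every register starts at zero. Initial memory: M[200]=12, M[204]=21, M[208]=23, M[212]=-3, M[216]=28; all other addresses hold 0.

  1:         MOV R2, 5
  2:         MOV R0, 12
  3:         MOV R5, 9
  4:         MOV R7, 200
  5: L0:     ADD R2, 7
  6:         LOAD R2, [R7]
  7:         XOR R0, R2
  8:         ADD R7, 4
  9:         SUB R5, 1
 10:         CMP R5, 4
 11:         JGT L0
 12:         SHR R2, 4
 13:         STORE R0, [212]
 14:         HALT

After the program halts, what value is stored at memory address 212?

-29

R2=5
R0=12
R5=9
R7=200
R2=5+7=12
R2=M[200]=12
R0=12^12=0
R7=200+4=204
R5=9-1=8
CMP R5, 4  (cmp 8,4)
JGT L0: taken
R2=12+7=19
R2=M[204]=21
R0=0^21=21
R7=204+4=208
R5=8-1=7
CMP R5, 4  (cmp 7,4)
JGT L0: taken
R2=21+7=28
R2=M[208]=23
R0=21^23=2
R7=208+4=212
R5=7-1=6
CMP R5, 4  (cmp 6,4)
JGT L0: taken
R2=23+7=30
R2=M[212]=-3
R0=2^(-3)=-1
R7=212+4=216
R5=6-1=5
CMP R5, 4  (cmp 5,4)
JGT L0: taken
R2=(-3)+7=4
R2=M[216]=28
R0=(-1)^28=-29
R7=216+4=220
R5=5-1=4
CMP R5, 4  (cmp 4,4)
JGT L0: not taken
R2=28>>4=1
STORE R0, [212] → M[212]=-29
halt.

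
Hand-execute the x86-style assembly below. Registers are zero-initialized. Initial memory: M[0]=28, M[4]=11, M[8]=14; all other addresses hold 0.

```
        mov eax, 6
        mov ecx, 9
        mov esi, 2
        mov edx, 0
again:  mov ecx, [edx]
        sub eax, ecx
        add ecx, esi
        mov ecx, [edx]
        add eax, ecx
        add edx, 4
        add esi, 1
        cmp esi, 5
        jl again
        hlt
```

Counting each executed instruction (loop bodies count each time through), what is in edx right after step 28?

after mov eax, 6: eax=6
after mov ecx, 9: ecx=9
after mov esi, 2: esi=2
after mov edx, 0: edx=0
after mov ecx, [edx]: ecx=M[0]=28
after sub eax, ecx: eax=6-28=-22
after add ecx, esi: ecx=28+2=30
after mov ecx, [edx]: ecx=M[0]=28
after add eax, ecx: eax=(-22)+28=6
after add edx, 4: edx=0+4=4
after add esi, 1: esi=2+1=3
cmp esi, 5  (cmp 3,5)
jl again: taken
after mov ecx, [edx]: ecx=M[4]=11
after sub eax, ecx: eax=6-11=-5
after add ecx, esi: ecx=11+3=14
after mov ecx, [edx]: ecx=M[4]=11
after add eax, ecx: eax=(-5)+11=6
after add edx, 4: edx=4+4=8
after add esi, 1: esi=3+1=4
cmp esi, 5  (cmp 4,5)
jl again: taken
after mov ecx, [edx]: ecx=M[8]=14
after sub eax, ecx: eax=6-14=-8
after add ecx, esi: ecx=14+4=18
after mov ecx, [edx]: ecx=M[8]=14
after add eax, ecx: eax=(-8)+14=6
after add edx, 4: edx=8+4=12
After step 28: edx = 12.

12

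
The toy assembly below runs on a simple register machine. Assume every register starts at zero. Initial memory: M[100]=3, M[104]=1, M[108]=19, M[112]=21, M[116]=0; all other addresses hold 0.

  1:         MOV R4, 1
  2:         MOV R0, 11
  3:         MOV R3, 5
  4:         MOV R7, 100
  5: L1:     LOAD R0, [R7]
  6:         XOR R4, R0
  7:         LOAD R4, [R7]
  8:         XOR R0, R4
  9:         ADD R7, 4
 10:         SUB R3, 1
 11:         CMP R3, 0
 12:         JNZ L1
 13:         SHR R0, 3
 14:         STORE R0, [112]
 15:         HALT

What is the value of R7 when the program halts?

R4=1
R0=11
R3=5
R7=100
R0=M[100]=3
R4=1^3=2
R4=M[100]=3
R0=3^3=0
R7=100+4=104
R3=5-1=4
CMP R3, 0  (cmp 4,0)
JNZ L1: taken
R0=M[104]=1
R4=3^1=2
R4=M[104]=1
R0=1^1=0
R7=104+4=108
R3=4-1=3
CMP R3, 0  (cmp 3,0)
JNZ L1: taken
R0=M[108]=19
R4=1^19=18
R4=M[108]=19
R0=19^19=0
R7=108+4=112
R3=3-1=2
CMP R3, 0  (cmp 2,0)
JNZ L1: taken
R0=M[112]=21
R4=19^21=6
R4=M[112]=21
R0=21^21=0
R7=112+4=116
R3=2-1=1
CMP R3, 0  (cmp 1,0)
JNZ L1: taken
R0=M[116]=0
R4=21^0=21
R4=M[116]=0
R0=0^0=0
R7=116+4=120
R3=1-1=0
CMP R3, 0  (cmp 0,0)
JNZ L1: not taken
R0=0>>3=0
STORE R0, [112] → M[112]=0
halt.

120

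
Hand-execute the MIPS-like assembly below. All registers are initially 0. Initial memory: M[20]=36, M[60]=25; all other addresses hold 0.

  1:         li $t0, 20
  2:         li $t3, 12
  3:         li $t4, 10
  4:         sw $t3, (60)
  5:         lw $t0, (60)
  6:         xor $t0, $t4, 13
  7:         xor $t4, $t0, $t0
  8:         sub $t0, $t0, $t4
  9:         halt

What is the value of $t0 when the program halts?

$t0=20
$t3=12
$t4=10
sw $t3, (60) → M[60]=12
$t0=M[60]=12
$t0=10^13=7
$t4=7^7=0
$t0=7-0=7
halt.

7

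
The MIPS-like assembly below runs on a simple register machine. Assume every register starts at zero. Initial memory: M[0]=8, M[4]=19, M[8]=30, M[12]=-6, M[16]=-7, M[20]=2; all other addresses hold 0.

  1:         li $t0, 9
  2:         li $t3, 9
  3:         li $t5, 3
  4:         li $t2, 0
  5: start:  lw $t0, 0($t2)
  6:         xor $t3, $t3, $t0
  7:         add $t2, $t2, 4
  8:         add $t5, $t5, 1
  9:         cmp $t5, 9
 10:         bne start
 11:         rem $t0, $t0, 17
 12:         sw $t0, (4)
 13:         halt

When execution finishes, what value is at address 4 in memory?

2

after li $t0, 9: $t0=9
after li $t3, 9: $t3=9
after li $t5, 3: $t5=3
after li $t2, 0: $t2=0
after lw $t0, 0($t2): $t0=M[0]=8
after xor $t3, $t3, $t0: $t3=9^8=1
after add $t2, $t2, 4: $t2=0+4=4
after add $t5, $t5, 1: $t5=3+1=4
cmp $t5, 9  (cmp 4,9)
bne start: taken
after lw $t0, 0($t2): $t0=M[4]=19
after xor $t3, $t3, $t0: $t3=1^19=18
after add $t2, $t2, 4: $t2=4+4=8
after add $t5, $t5, 1: $t5=4+1=5
cmp $t5, 9  (cmp 5,9)
bne start: taken
after lw $t0, 0($t2): $t0=M[8]=30
after xor $t3, $t3, $t0: $t3=18^30=12
after add $t2, $t2, 4: $t2=8+4=12
after add $t5, $t5, 1: $t5=5+1=6
cmp $t5, 9  (cmp 6,9)
bne start: taken
after lw $t0, 0($t2): $t0=M[12]=-6
after xor $t3, $t3, $t0: $t3=12^(-6)=-10
after add $t2, $t2, 4: $t2=12+4=16
after add $t5, $t5, 1: $t5=6+1=7
cmp $t5, 9  (cmp 7,9)
bne start: taken
after lw $t0, 0($t2): $t0=M[16]=-7
after xor $t3, $t3, $t0: $t3=(-10)^(-7)=15
after add $t2, $t2, 4: $t2=16+4=20
after add $t5, $t5, 1: $t5=7+1=8
cmp $t5, 9  (cmp 8,9)
bne start: taken
after lw $t0, 0($t2): $t0=M[20]=2
after xor $t3, $t3, $t0: $t3=15^2=13
after add $t2, $t2, 4: $t2=20+4=24
after add $t5, $t5, 1: $t5=8+1=9
cmp $t5, 9  (cmp 9,9)
bne start: not taken
after rem $t0, $t0, 17: $t0=2%17=2
sw $t0, (4) → M[4]=2
halt.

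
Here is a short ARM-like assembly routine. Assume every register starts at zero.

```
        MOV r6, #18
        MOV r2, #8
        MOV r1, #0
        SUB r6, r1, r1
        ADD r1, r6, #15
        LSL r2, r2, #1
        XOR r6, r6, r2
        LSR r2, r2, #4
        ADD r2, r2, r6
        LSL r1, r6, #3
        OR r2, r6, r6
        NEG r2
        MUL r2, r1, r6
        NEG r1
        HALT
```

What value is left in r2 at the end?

MOV r6, #18 → r6=18
MOV r2, #8 → r2=8
MOV r1, #0 → r1=0
SUB r6, r1, r1 → r6=0-0=0
ADD r1, r6, #15 → r1=0+15=15
LSL r2, r2, #1 → r2=8<<1=16
XOR r6, r6, r2 → r6=0^16=16
LSR r2, r2, #4 → r2=16>>4=1
ADD r2, r2, r6 → r2=1+16=17
LSL r1, r6, #3 → r1=16<<3=128
OR r2, r6, r6 → r2=16|16=16
NEG r2 → r2=-(16)=-16
MUL r2, r1, r6 → r2=128*16=2048
NEG r1 → r1=-(128)=-128
halt.

2048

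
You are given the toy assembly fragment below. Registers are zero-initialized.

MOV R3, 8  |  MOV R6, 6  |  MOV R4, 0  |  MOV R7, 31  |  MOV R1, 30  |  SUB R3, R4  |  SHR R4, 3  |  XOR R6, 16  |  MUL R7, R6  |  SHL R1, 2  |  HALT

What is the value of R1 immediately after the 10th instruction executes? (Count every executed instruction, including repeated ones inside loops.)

after MOV R3, 8: R3=8
after MOV R6, 6: R6=6
after MOV R4, 0: R4=0
after MOV R7, 31: R7=31
after MOV R1, 30: R1=30
after SUB R3, R4: R3=8-0=8
after SHR R4, 3: R4=0>>3=0
after XOR R6, 16: R6=6^16=22
after MUL R7, R6: R7=31*22=682
after SHL R1, 2: R1=30<<2=120
After step 10: R1 = 120.

120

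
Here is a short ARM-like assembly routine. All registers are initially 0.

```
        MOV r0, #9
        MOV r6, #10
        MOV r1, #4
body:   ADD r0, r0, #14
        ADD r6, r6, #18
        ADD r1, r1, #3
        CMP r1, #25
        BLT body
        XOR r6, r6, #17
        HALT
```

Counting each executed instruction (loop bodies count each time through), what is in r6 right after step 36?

136

r0=9
r6=10
r1=4
r0=9+14=23
r6=10+18=28
r1=4+3=7
CMP r1, #25  (cmp 7,25)
BLT body: taken
r0=23+14=37
r6=28+18=46
r1=7+3=10
CMP r1, #25  (cmp 10,25)
BLT body: taken
r0=37+14=51
r6=46+18=64
r1=10+3=13
CMP r1, #25  (cmp 13,25)
BLT body: taken
r0=51+14=65
r6=64+18=82
r1=13+3=16
CMP r1, #25  (cmp 16,25)
BLT body: taken
r0=65+14=79
r6=82+18=100
r1=16+3=19
CMP r1, #25  (cmp 19,25)
BLT body: taken
r0=79+14=93
r6=100+18=118
r1=19+3=22
CMP r1, #25  (cmp 22,25)
BLT body: taken
r0=93+14=107
r6=118+18=136
r1=22+3=25
After step 36: r6 = 136.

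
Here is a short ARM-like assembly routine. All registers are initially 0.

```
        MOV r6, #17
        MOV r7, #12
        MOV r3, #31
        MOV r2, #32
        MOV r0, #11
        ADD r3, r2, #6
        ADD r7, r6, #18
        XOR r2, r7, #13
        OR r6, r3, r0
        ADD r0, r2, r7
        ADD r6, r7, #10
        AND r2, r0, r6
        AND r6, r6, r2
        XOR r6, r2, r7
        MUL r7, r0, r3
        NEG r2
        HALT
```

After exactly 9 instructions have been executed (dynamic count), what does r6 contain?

47

after MOV r6, #17: r6=17
after MOV r7, #12: r7=12
after MOV r3, #31: r3=31
after MOV r2, #32: r2=32
after MOV r0, #11: r0=11
after ADD r3, r2, #6: r3=32+6=38
after ADD r7, r6, #18: r7=17+18=35
after XOR r2, r7, #13: r2=35^13=46
after OR r6, r3, r0: r6=38|11=47
After step 9: r6 = 47.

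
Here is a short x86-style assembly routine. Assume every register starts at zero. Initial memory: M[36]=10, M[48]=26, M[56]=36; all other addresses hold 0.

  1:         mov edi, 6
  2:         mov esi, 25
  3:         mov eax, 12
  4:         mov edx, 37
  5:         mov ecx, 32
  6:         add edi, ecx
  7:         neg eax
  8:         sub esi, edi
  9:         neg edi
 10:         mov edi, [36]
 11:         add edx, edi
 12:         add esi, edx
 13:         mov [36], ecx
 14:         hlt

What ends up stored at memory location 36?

32

mov edi, 6 → edi=6
mov esi, 25 → esi=25
mov eax, 12 → eax=12
mov edx, 37 → edx=37
mov ecx, 32 → ecx=32
add edi, ecx → edi=6+32=38
neg eax → eax=-(12)=-12
sub esi, edi → esi=25-38=-13
neg edi → edi=-(38)=-38
mov edi, [36] → edi=M[36]=10
add edx, edi → edx=37+10=47
add esi, edx → esi=(-13)+47=34
mov [36], ecx → M[36]=32
halt.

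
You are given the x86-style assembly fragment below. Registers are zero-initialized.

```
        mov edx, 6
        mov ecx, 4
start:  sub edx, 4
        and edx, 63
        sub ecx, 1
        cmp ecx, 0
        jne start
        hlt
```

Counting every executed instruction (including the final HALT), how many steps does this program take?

after mov edx, 6: edx=6
after mov ecx, 4: ecx=4
after sub edx, 4: edx=6-4=2
after and edx, 63: edx=2&63=2
after sub ecx, 1: ecx=4-1=3
cmp ecx, 0  (cmp 3,0)
jne start: taken
after sub edx, 4: edx=2-4=-2
after and edx, 63: edx=(-2)&63=62
after sub ecx, 1: ecx=3-1=2
cmp ecx, 0  (cmp 2,0)
jne start: taken
after sub edx, 4: edx=62-4=58
after and edx, 63: edx=58&63=58
after sub ecx, 1: ecx=2-1=1
cmp ecx, 0  (cmp 1,0)
jne start: taken
after sub edx, 4: edx=58-4=54
after and edx, 63: edx=54&63=54
after sub ecx, 1: ecx=1-1=0
cmp ecx, 0  (cmp 0,0)
jne start: not taken
halt.
Total executed instructions: 23.

23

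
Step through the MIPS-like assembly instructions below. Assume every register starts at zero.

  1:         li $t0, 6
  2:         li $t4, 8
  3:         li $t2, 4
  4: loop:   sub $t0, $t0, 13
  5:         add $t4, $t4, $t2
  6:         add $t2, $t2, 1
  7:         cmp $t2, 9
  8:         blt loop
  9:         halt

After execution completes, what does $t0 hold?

-59

li $t0, 6 → $t0=6
li $t4, 8 → $t4=8
li $t2, 4 → $t2=4
sub $t0, $t0, 13 → $t0=6-13=-7
add $t4, $t4, $t2 → $t4=8+4=12
add $t2, $t2, 1 → $t2=4+1=5
cmp $t2, 9  (cmp 5,9)
blt loop: taken
sub $t0, $t0, 13 → $t0=(-7)-13=-20
add $t4, $t4, $t2 → $t4=12+5=17
add $t2, $t2, 1 → $t2=5+1=6
cmp $t2, 9  (cmp 6,9)
blt loop: taken
sub $t0, $t0, 13 → $t0=(-20)-13=-33
add $t4, $t4, $t2 → $t4=17+6=23
add $t2, $t2, 1 → $t2=6+1=7
cmp $t2, 9  (cmp 7,9)
blt loop: taken
sub $t0, $t0, 13 → $t0=(-33)-13=-46
add $t4, $t4, $t2 → $t4=23+7=30
add $t2, $t2, 1 → $t2=7+1=8
cmp $t2, 9  (cmp 8,9)
blt loop: taken
sub $t0, $t0, 13 → $t0=(-46)-13=-59
add $t4, $t4, $t2 → $t4=30+8=38
add $t2, $t2, 1 → $t2=8+1=9
cmp $t2, 9  (cmp 9,9)
blt loop: not taken
halt.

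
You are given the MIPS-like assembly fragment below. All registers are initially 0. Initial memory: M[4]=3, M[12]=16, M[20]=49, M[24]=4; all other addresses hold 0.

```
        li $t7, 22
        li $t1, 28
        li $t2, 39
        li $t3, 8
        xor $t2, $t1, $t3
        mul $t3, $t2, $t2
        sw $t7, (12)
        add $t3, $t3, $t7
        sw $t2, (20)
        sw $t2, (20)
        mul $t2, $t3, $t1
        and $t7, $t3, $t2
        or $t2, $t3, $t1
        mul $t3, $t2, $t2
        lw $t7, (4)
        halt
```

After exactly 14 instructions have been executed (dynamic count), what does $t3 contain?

198916

li $t7, 22 → $t7=22
li $t1, 28 → $t1=28
li $t2, 39 → $t2=39
li $t3, 8 → $t3=8
xor $t2, $t1, $t3 → $t2=28^8=20
mul $t3, $t2, $t2 → $t3=20*20=400
sw $t7, (12) → M[12]=22
add $t3, $t3, $t7 → $t3=400+22=422
sw $t2, (20) → M[20]=20
sw $t2, (20) → M[20]=20
mul $t2, $t3, $t1 → $t2=422*28=11816
and $t7, $t3, $t2 → $t7=422&11816=32
or $t2, $t3, $t1 → $t2=422|28=446
mul $t3, $t2, $t2 → $t3=446*446=198916
After step 14: $t3 = 198916.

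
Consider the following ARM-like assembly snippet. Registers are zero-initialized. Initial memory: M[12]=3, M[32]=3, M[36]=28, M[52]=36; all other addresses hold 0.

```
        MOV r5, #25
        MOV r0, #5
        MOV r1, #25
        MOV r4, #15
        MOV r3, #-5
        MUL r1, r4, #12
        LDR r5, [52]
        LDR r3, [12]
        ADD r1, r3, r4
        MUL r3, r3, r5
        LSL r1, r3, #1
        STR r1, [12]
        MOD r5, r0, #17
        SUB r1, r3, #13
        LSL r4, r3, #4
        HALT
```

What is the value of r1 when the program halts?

95

after MOV r5, #25: r5=25
after MOV r0, #5: r0=5
after MOV r1, #25: r1=25
after MOV r4, #15: r4=15
after MOV r3, #-5: r3=-5
after MUL r1, r4, #12: r1=15*12=180
after LDR r5, [52]: r5=M[52]=36
after LDR r3, [12]: r3=M[12]=3
after ADD r1, r3, r4: r1=3+15=18
after MUL r3, r3, r5: r3=3*36=108
after LSL r1, r3, #1: r1=108<<1=216
STR r1, [12] → M[12]=216
after MOD r5, r0, #17: r5=5%17=5
after SUB r1, r3, #13: r1=108-13=95
after LSL r4, r3, #4: r4=108<<4=1728
halt.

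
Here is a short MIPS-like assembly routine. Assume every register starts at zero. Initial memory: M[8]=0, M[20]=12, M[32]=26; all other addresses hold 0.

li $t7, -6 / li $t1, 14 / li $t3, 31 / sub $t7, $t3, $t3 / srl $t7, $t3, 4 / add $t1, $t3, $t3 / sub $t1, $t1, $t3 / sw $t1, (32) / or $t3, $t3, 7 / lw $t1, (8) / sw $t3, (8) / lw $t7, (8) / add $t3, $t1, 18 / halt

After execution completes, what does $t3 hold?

after li $t7, -6: $t7=-6
after li $t1, 14: $t1=14
after li $t3, 31: $t3=31
after sub $t7, $t3, $t3: $t7=31-31=0
after srl $t7, $t3, 4: $t7=31>>4=1
after add $t1, $t3, $t3: $t1=31+31=62
after sub $t1, $t1, $t3: $t1=62-31=31
sw $t1, (32) → M[32]=31
after or $t3, $t3, 7: $t3=31|7=31
after lw $t1, (8): $t1=M[8]=0
sw $t3, (8) → M[8]=31
after lw $t7, (8): $t7=M[8]=31
after add $t3, $t1, 18: $t3=0+18=18
halt.

18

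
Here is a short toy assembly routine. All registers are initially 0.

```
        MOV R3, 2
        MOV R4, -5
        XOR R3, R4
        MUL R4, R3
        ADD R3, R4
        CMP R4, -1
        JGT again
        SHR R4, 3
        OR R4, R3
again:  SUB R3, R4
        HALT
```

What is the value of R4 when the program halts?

R3=2
R4=-5
R3=2^(-5)=-7
R4=(-5)*(-7)=35
R3=(-7)+35=28
CMP R4, -1  (cmp 35,-1)
JGT again: taken
R3=28-35=-7
halt.

35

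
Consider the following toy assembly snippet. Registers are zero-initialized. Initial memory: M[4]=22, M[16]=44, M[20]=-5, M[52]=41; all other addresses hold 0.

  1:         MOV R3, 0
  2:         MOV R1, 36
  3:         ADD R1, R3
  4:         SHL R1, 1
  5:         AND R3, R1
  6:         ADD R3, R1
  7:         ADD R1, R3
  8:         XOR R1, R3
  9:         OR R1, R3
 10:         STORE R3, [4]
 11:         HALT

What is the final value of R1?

216

after MOV R3, 0: R3=0
after MOV R1, 36: R1=36
after ADD R1, R3: R1=36+0=36
after SHL R1, 1: R1=36<<1=72
after AND R3, R1: R3=0&72=0
after ADD R3, R1: R3=0+72=72
after ADD R1, R3: R1=72+72=144
after XOR R1, R3: R1=144^72=216
after OR R1, R3: R1=216|72=216
STORE R3, [4] → M[4]=72
halt.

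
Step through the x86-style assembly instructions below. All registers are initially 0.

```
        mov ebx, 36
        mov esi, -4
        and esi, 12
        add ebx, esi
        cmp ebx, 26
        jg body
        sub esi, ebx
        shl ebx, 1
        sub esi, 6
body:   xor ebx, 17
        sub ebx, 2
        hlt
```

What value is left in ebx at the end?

31

mov ebx, 36 → ebx=36
mov esi, -4 → esi=-4
and esi, 12 → esi=(-4)&12=12
add ebx, esi → ebx=36+12=48
cmp ebx, 26  (cmp 48,26)
jg body: taken
xor ebx, 17 → ebx=48^17=33
sub ebx, 2 → ebx=33-2=31
halt.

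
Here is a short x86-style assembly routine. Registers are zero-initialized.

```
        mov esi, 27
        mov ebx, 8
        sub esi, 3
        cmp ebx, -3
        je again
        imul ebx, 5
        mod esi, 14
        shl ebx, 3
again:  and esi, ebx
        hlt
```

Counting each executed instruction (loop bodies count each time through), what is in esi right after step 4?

mov esi, 27 → esi=27
mov ebx, 8 → ebx=8
sub esi, 3 → esi=27-3=24
cmp ebx, -3  (cmp 8,-3)
After step 4: esi = 24.

24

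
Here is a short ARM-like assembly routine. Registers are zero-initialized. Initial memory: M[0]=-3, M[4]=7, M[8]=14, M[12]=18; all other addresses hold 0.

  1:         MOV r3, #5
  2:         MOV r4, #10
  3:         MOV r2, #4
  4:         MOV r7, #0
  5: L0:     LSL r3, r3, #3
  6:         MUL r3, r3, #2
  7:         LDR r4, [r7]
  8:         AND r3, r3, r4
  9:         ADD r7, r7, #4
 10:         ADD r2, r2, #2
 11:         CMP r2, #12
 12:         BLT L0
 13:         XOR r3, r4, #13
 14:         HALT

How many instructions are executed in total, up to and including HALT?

MOV r3, #5 → r3=5
MOV r4, #10 → r4=10
MOV r2, #4 → r2=4
MOV r7, #0 → r7=0
LSL r3, r3, #3 → r3=5<<3=40
MUL r3, r3, #2 → r3=40*2=80
LDR r4, [r7] → r4=M[0]=-3
AND r3, r3, r4 → r3=80&(-3)=80
ADD r7, r7, #4 → r7=0+4=4
ADD r2, r2, #2 → r2=4+2=6
CMP r2, #12  (cmp 6,12)
BLT L0: taken
LSL r3, r3, #3 → r3=80<<3=640
MUL r3, r3, #2 → r3=640*2=1280
LDR r4, [r7] → r4=M[4]=7
AND r3, r3, r4 → r3=1280&7=0
ADD r7, r7, #4 → r7=4+4=8
ADD r2, r2, #2 → r2=6+2=8
CMP r2, #12  (cmp 8,12)
BLT L0: taken
LSL r3, r3, #3 → r3=0<<3=0
MUL r3, r3, #2 → r3=0*2=0
LDR r4, [r7] → r4=M[8]=14
AND r3, r3, r4 → r3=0&14=0
ADD r7, r7, #4 → r7=8+4=12
ADD r2, r2, #2 → r2=8+2=10
CMP r2, #12  (cmp 10,12)
BLT L0: taken
LSL r3, r3, #3 → r3=0<<3=0
MUL r3, r3, #2 → r3=0*2=0
LDR r4, [r7] → r4=M[12]=18
AND r3, r3, r4 → r3=0&18=0
ADD r7, r7, #4 → r7=12+4=16
ADD r2, r2, #2 → r2=10+2=12
CMP r2, #12  (cmp 12,12)
BLT L0: not taken
XOR r3, r4, #13 → r3=18^13=31
halt.
Total executed instructions: 38.

38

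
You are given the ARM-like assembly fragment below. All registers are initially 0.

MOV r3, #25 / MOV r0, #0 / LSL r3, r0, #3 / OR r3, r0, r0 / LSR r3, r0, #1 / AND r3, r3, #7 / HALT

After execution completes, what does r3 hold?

0

MOV r3, #25 → r3=25
MOV r0, #0 → r0=0
LSL r3, r0, #3 → r3=0<<3=0
OR r3, r0, r0 → r3=0|0=0
LSR r3, r0, #1 → r3=0>>1=0
AND r3, r3, #7 → r3=0&7=0
halt.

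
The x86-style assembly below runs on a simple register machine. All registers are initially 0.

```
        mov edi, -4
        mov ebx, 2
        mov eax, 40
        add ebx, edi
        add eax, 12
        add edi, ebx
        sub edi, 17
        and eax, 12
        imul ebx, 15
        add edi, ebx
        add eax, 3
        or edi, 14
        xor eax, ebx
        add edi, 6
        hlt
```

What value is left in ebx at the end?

-30

mov edi, -4 → edi=-4
mov ebx, 2 → ebx=2
mov eax, 40 → eax=40
add ebx, edi → ebx=2+(-4)=-2
add eax, 12 → eax=40+12=52
add edi, ebx → edi=(-4)+(-2)=-6
sub edi, 17 → edi=(-6)-17=-23
and eax, 12 → eax=52&12=4
imul ebx, 15 → ebx=(-2)*15=-30
add edi, ebx → edi=(-23)+(-30)=-53
add eax, 3 → eax=4+3=7
or edi, 14 → edi=(-53)|14=-49
xor eax, ebx → eax=7^(-30)=-27
add edi, 6 → edi=(-49)+6=-43
halt.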